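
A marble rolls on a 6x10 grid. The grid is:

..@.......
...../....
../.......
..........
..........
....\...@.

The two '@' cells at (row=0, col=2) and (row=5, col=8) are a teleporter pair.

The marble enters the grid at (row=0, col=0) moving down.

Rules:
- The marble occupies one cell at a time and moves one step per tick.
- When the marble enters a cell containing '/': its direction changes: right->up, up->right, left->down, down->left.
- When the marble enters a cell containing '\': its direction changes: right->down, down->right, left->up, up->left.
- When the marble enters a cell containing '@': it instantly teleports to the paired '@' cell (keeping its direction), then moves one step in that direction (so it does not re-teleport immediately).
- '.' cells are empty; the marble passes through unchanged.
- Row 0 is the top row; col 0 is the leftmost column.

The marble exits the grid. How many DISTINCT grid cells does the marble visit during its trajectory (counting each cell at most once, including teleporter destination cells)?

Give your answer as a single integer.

Step 1: enter (0,0), '.' pass, move down to (1,0)
Step 2: enter (1,0), '.' pass, move down to (2,0)
Step 3: enter (2,0), '.' pass, move down to (3,0)
Step 4: enter (3,0), '.' pass, move down to (4,0)
Step 5: enter (4,0), '.' pass, move down to (5,0)
Step 6: enter (5,0), '.' pass, move down to (6,0)
Step 7: at (6,0) — EXIT via bottom edge, pos 0
Distinct cells visited: 6 (path length 6)

Answer: 6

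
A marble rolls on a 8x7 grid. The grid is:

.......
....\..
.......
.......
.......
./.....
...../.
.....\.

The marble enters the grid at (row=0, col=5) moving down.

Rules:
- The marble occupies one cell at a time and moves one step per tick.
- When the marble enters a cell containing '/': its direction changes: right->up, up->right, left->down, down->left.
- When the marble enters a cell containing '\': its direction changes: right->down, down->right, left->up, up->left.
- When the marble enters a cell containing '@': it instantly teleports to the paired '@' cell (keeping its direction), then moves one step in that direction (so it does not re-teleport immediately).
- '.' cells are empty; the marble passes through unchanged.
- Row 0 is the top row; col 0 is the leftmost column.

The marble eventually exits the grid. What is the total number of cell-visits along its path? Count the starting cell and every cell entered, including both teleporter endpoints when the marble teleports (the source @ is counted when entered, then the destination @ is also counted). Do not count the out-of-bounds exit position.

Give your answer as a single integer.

Step 1: enter (0,5), '.' pass, move down to (1,5)
Step 2: enter (1,5), '.' pass, move down to (2,5)
Step 3: enter (2,5), '.' pass, move down to (3,5)
Step 4: enter (3,5), '.' pass, move down to (4,5)
Step 5: enter (4,5), '.' pass, move down to (5,5)
Step 6: enter (5,5), '.' pass, move down to (6,5)
Step 7: enter (6,5), '/' deflects down->left, move left to (6,4)
Step 8: enter (6,4), '.' pass, move left to (6,3)
Step 9: enter (6,3), '.' pass, move left to (6,2)
Step 10: enter (6,2), '.' pass, move left to (6,1)
Step 11: enter (6,1), '.' pass, move left to (6,0)
Step 12: enter (6,0), '.' pass, move left to (6,-1)
Step 13: at (6,-1) — EXIT via left edge, pos 6
Path length (cell visits): 12

Answer: 12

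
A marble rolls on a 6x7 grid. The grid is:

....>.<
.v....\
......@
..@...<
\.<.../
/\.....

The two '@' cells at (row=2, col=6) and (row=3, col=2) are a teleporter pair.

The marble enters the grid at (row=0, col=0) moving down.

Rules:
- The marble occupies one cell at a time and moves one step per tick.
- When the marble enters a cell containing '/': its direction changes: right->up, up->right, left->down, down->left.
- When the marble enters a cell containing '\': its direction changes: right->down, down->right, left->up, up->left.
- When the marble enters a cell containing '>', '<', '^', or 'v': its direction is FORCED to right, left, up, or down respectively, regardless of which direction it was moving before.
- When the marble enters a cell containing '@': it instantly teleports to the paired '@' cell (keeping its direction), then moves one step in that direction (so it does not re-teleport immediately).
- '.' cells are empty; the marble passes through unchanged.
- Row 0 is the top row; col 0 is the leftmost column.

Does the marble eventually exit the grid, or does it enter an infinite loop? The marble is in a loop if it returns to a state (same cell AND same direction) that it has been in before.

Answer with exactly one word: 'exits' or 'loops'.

Answer: exits

Derivation:
Step 1: enter (0,0), '.' pass, move down to (1,0)
Step 2: enter (1,0), '.' pass, move down to (2,0)
Step 3: enter (2,0), '.' pass, move down to (3,0)
Step 4: enter (3,0), '.' pass, move down to (4,0)
Step 5: enter (4,0), '\' deflects down->right, move right to (4,1)
Step 6: enter (4,1), '.' pass, move right to (4,2)
Step 7: enter (4,2), '<' forces right->left, move left to (4,1)
Step 8: enter (4,1), '.' pass, move left to (4,0)
Step 9: enter (4,0), '\' deflects left->up, move up to (3,0)
Step 10: enter (3,0), '.' pass, move up to (2,0)
Step 11: enter (2,0), '.' pass, move up to (1,0)
Step 12: enter (1,0), '.' pass, move up to (0,0)
Step 13: enter (0,0), '.' pass, move up to (-1,0)
Step 14: at (-1,0) — EXIT via top edge, pos 0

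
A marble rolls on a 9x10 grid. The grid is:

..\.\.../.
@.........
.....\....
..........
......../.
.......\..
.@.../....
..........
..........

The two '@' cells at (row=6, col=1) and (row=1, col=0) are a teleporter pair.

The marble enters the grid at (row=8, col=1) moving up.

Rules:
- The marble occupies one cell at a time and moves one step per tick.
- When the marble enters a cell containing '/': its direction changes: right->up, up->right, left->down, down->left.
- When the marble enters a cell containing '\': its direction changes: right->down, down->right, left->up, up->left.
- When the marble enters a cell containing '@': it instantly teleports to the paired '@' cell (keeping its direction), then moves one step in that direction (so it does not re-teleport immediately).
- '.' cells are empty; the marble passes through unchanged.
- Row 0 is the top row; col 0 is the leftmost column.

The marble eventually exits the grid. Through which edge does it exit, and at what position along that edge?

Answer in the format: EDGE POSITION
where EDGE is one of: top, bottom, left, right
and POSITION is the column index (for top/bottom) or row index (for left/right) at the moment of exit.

Answer: top 0

Derivation:
Step 1: enter (8,1), '.' pass, move up to (7,1)
Step 2: enter (7,1), '.' pass, move up to (6,1)
Step 3: enter (6,1), '@' teleport (6,1)->(1,0), also enter (1,0), move up to (0,0)
Step 4: enter (0,0), '.' pass, move up to (-1,0)
Step 5: at (-1,0) — EXIT via top edge, pos 0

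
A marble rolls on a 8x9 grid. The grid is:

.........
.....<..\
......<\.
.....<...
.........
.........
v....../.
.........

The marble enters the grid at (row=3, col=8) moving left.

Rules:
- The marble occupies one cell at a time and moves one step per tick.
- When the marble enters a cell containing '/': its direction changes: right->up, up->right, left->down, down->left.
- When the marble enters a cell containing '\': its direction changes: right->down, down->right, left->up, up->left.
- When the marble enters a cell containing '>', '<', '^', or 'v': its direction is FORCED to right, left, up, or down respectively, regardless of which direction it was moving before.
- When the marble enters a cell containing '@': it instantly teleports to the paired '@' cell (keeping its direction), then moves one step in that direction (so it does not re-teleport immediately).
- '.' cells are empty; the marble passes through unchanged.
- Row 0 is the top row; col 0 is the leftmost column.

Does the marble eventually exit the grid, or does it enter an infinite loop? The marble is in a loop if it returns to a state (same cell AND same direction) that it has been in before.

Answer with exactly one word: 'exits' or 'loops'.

Step 1: enter (3,8), '.' pass, move left to (3,7)
Step 2: enter (3,7), '.' pass, move left to (3,6)
Step 3: enter (3,6), '.' pass, move left to (3,5)
Step 4: enter (3,5), '<' forces left->left, move left to (3,4)
Step 5: enter (3,4), '.' pass, move left to (3,3)
Step 6: enter (3,3), '.' pass, move left to (3,2)
Step 7: enter (3,2), '.' pass, move left to (3,1)
Step 8: enter (3,1), '.' pass, move left to (3,0)
Step 9: enter (3,0), '.' pass, move left to (3,-1)
Step 10: at (3,-1) — EXIT via left edge, pos 3

Answer: exits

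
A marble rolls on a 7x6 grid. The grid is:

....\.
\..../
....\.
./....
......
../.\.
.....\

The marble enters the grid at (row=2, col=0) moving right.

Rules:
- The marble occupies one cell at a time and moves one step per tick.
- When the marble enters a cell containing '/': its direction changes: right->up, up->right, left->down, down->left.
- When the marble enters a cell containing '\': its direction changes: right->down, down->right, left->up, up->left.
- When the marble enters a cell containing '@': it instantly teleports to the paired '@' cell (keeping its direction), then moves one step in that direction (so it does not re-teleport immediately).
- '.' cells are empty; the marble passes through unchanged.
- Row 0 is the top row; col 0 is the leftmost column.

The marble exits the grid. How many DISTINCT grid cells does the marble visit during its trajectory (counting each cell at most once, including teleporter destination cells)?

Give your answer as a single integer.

Answer: 9

Derivation:
Step 1: enter (2,0), '.' pass, move right to (2,1)
Step 2: enter (2,1), '.' pass, move right to (2,2)
Step 3: enter (2,2), '.' pass, move right to (2,3)
Step 4: enter (2,3), '.' pass, move right to (2,4)
Step 5: enter (2,4), '\' deflects right->down, move down to (3,4)
Step 6: enter (3,4), '.' pass, move down to (4,4)
Step 7: enter (4,4), '.' pass, move down to (5,4)
Step 8: enter (5,4), '\' deflects down->right, move right to (5,5)
Step 9: enter (5,5), '.' pass, move right to (5,6)
Step 10: at (5,6) — EXIT via right edge, pos 5
Distinct cells visited: 9 (path length 9)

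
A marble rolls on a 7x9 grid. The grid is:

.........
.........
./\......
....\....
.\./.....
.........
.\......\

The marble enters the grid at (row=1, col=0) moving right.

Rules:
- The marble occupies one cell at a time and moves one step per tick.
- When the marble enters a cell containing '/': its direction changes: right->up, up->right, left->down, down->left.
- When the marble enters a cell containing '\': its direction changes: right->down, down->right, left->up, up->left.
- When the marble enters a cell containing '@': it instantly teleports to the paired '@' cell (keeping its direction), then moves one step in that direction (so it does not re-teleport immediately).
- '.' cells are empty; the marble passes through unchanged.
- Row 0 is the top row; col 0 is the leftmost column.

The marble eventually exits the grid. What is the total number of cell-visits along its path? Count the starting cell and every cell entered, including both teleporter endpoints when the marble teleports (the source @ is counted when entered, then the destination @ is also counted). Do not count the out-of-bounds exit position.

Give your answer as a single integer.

Step 1: enter (1,0), '.' pass, move right to (1,1)
Step 2: enter (1,1), '.' pass, move right to (1,2)
Step 3: enter (1,2), '.' pass, move right to (1,3)
Step 4: enter (1,3), '.' pass, move right to (1,4)
Step 5: enter (1,4), '.' pass, move right to (1,5)
Step 6: enter (1,5), '.' pass, move right to (1,6)
Step 7: enter (1,6), '.' pass, move right to (1,7)
Step 8: enter (1,7), '.' pass, move right to (1,8)
Step 9: enter (1,8), '.' pass, move right to (1,9)
Step 10: at (1,9) — EXIT via right edge, pos 1
Path length (cell visits): 9

Answer: 9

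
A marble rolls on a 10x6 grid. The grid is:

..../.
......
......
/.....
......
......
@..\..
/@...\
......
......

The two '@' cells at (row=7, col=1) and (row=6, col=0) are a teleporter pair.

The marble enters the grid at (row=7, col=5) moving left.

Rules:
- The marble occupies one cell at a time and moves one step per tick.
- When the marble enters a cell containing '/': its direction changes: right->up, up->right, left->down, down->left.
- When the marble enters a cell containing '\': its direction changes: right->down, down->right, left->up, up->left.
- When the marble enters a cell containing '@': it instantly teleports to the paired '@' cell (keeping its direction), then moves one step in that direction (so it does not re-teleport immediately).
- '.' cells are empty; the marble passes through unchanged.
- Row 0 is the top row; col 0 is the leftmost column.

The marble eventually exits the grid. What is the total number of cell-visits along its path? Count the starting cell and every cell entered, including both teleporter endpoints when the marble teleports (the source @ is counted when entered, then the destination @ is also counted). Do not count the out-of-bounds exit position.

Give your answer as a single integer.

Answer: 8

Derivation:
Step 1: enter (7,5), '\' deflects left->up, move up to (6,5)
Step 2: enter (6,5), '.' pass, move up to (5,5)
Step 3: enter (5,5), '.' pass, move up to (4,5)
Step 4: enter (4,5), '.' pass, move up to (3,5)
Step 5: enter (3,5), '.' pass, move up to (2,5)
Step 6: enter (2,5), '.' pass, move up to (1,5)
Step 7: enter (1,5), '.' pass, move up to (0,5)
Step 8: enter (0,5), '.' pass, move up to (-1,5)
Step 9: at (-1,5) — EXIT via top edge, pos 5
Path length (cell visits): 8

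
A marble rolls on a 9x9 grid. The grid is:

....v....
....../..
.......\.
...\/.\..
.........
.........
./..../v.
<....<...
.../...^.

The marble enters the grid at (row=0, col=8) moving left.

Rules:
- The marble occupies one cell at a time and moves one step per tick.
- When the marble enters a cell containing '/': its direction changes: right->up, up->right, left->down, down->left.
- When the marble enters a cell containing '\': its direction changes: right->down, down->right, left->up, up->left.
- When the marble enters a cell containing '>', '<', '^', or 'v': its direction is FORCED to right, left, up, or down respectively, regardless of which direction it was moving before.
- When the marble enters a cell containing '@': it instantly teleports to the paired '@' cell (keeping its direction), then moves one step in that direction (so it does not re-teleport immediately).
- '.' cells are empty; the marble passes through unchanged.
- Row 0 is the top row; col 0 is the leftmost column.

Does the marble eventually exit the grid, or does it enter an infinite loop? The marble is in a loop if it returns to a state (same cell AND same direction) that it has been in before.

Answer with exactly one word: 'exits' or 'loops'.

Answer: exits

Derivation:
Step 1: enter (0,8), '.' pass, move left to (0,7)
Step 2: enter (0,7), '.' pass, move left to (0,6)
Step 3: enter (0,6), '.' pass, move left to (0,5)
Step 4: enter (0,5), '.' pass, move left to (0,4)
Step 5: enter (0,4), 'v' forces left->down, move down to (1,4)
Step 6: enter (1,4), '.' pass, move down to (2,4)
Step 7: enter (2,4), '.' pass, move down to (3,4)
Step 8: enter (3,4), '/' deflects down->left, move left to (3,3)
Step 9: enter (3,3), '\' deflects left->up, move up to (2,3)
Step 10: enter (2,3), '.' pass, move up to (1,3)
Step 11: enter (1,3), '.' pass, move up to (0,3)
Step 12: enter (0,3), '.' pass, move up to (-1,3)
Step 13: at (-1,3) — EXIT via top edge, pos 3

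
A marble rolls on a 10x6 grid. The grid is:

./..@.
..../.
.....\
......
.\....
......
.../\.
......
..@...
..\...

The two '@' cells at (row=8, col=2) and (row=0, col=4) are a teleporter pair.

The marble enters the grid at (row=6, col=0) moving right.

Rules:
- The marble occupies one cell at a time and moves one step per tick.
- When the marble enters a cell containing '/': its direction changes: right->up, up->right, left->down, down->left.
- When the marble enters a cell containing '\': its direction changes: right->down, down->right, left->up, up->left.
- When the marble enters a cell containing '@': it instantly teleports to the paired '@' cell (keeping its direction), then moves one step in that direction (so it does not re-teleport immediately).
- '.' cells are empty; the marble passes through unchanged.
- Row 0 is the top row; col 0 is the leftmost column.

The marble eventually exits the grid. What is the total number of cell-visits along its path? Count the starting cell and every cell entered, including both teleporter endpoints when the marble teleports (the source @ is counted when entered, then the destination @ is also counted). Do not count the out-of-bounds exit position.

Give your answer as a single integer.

Answer: 10

Derivation:
Step 1: enter (6,0), '.' pass, move right to (6,1)
Step 2: enter (6,1), '.' pass, move right to (6,2)
Step 3: enter (6,2), '.' pass, move right to (6,3)
Step 4: enter (6,3), '/' deflects right->up, move up to (5,3)
Step 5: enter (5,3), '.' pass, move up to (4,3)
Step 6: enter (4,3), '.' pass, move up to (3,3)
Step 7: enter (3,3), '.' pass, move up to (2,3)
Step 8: enter (2,3), '.' pass, move up to (1,3)
Step 9: enter (1,3), '.' pass, move up to (0,3)
Step 10: enter (0,3), '.' pass, move up to (-1,3)
Step 11: at (-1,3) — EXIT via top edge, pos 3
Path length (cell visits): 10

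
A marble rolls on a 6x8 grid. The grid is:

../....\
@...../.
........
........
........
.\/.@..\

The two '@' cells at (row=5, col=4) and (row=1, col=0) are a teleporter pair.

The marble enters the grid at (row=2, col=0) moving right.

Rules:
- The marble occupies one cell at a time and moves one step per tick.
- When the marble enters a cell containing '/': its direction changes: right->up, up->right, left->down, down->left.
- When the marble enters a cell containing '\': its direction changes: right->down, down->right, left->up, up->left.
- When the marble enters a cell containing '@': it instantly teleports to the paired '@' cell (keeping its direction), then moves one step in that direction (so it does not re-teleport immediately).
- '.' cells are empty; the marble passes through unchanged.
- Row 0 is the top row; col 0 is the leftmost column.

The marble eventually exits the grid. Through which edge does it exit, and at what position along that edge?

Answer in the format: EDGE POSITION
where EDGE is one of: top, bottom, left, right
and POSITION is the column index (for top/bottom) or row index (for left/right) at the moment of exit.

Answer: right 2

Derivation:
Step 1: enter (2,0), '.' pass, move right to (2,1)
Step 2: enter (2,1), '.' pass, move right to (2,2)
Step 3: enter (2,2), '.' pass, move right to (2,3)
Step 4: enter (2,3), '.' pass, move right to (2,4)
Step 5: enter (2,4), '.' pass, move right to (2,5)
Step 6: enter (2,5), '.' pass, move right to (2,6)
Step 7: enter (2,6), '.' pass, move right to (2,7)
Step 8: enter (2,7), '.' pass, move right to (2,8)
Step 9: at (2,8) — EXIT via right edge, pos 2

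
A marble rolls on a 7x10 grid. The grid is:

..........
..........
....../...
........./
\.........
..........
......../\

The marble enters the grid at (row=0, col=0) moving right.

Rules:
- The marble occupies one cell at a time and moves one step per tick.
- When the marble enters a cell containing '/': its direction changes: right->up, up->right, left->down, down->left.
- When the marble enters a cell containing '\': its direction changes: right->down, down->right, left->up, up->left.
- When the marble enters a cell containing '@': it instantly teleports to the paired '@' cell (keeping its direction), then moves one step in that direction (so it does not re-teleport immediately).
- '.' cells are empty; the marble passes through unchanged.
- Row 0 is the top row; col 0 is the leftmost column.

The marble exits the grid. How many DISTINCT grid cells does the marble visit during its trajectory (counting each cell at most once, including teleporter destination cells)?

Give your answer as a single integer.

Answer: 10

Derivation:
Step 1: enter (0,0), '.' pass, move right to (0,1)
Step 2: enter (0,1), '.' pass, move right to (0,2)
Step 3: enter (0,2), '.' pass, move right to (0,3)
Step 4: enter (0,3), '.' pass, move right to (0,4)
Step 5: enter (0,4), '.' pass, move right to (0,5)
Step 6: enter (0,5), '.' pass, move right to (0,6)
Step 7: enter (0,6), '.' pass, move right to (0,7)
Step 8: enter (0,7), '.' pass, move right to (0,8)
Step 9: enter (0,8), '.' pass, move right to (0,9)
Step 10: enter (0,9), '.' pass, move right to (0,10)
Step 11: at (0,10) — EXIT via right edge, pos 0
Distinct cells visited: 10 (path length 10)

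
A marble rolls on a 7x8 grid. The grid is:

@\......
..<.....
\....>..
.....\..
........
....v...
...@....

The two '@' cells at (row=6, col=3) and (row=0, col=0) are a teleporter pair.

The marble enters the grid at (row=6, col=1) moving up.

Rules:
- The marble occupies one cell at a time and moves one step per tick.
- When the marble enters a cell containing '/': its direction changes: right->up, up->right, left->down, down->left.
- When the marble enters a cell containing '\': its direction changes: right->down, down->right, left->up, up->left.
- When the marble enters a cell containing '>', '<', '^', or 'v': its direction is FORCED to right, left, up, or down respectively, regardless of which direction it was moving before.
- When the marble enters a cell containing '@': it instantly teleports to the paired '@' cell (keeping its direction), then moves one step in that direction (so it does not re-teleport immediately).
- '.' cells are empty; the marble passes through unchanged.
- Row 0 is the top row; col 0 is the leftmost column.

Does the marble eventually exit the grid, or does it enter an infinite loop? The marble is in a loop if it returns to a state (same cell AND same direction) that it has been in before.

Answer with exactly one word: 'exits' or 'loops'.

Step 1: enter (6,1), '.' pass, move up to (5,1)
Step 2: enter (5,1), '.' pass, move up to (4,1)
Step 3: enter (4,1), '.' pass, move up to (3,1)
Step 4: enter (3,1), '.' pass, move up to (2,1)
Step 5: enter (2,1), '.' pass, move up to (1,1)
Step 6: enter (1,1), '.' pass, move up to (0,1)
Step 7: enter (0,1), '\' deflects up->left, move left to (0,0)
Step 8: enter (0,0), '@' teleport (0,0)->(6,3), also enter (6,3), move left to (6,2)
Step 9: enter (6,2), '.' pass, move left to (6,1)
Step 10: enter (6,1), '.' pass, move left to (6,0)
Step 11: enter (6,0), '.' pass, move left to (6,-1)
Step 12: at (6,-1) — EXIT via left edge, pos 6

Answer: exits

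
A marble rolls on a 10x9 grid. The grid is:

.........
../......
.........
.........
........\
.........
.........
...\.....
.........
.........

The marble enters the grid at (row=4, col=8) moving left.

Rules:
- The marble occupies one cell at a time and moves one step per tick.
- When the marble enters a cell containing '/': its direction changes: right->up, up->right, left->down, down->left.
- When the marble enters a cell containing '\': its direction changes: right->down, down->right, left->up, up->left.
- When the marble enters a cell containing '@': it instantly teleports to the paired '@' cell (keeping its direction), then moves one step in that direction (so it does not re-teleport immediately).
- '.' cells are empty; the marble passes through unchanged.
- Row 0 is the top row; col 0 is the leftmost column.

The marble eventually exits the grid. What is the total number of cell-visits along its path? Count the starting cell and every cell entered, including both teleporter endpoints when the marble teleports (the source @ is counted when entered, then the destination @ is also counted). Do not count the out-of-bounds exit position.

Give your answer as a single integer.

Answer: 5

Derivation:
Step 1: enter (4,8), '\' deflects left->up, move up to (3,8)
Step 2: enter (3,8), '.' pass, move up to (2,8)
Step 3: enter (2,8), '.' pass, move up to (1,8)
Step 4: enter (1,8), '.' pass, move up to (0,8)
Step 5: enter (0,8), '.' pass, move up to (-1,8)
Step 6: at (-1,8) — EXIT via top edge, pos 8
Path length (cell visits): 5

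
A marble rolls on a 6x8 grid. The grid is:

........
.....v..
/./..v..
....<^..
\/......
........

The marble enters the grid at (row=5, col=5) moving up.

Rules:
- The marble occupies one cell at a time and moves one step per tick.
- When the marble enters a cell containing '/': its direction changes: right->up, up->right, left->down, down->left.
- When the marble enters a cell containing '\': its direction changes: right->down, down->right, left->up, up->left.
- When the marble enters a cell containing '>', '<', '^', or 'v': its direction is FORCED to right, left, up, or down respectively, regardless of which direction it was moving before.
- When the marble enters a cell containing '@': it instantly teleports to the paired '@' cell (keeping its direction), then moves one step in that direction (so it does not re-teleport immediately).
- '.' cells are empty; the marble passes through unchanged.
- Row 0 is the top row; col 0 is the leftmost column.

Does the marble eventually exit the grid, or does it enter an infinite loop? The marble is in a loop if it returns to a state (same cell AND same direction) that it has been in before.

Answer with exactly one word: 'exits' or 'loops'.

Step 1: enter (5,5), '.' pass, move up to (4,5)
Step 2: enter (4,5), '.' pass, move up to (3,5)
Step 3: enter (3,5), '^' forces up->up, move up to (2,5)
Step 4: enter (2,5), 'v' forces up->down, move down to (3,5)
Step 5: enter (3,5), '^' forces down->up, move up to (2,5)
Step 6: at (2,5) dir=up — LOOP DETECTED (seen before)

Answer: loops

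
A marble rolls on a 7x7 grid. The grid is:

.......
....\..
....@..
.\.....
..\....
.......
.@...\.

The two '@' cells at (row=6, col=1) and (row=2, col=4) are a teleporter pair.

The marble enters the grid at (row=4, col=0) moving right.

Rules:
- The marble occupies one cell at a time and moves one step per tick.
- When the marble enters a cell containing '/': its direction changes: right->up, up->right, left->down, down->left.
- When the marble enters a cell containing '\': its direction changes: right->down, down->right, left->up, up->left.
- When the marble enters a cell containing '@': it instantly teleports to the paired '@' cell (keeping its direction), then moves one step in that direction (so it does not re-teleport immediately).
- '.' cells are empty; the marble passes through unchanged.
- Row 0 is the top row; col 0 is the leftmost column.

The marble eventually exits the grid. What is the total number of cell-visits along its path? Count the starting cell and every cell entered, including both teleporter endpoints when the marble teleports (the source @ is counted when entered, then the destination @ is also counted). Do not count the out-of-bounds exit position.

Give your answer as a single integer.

Answer: 5

Derivation:
Step 1: enter (4,0), '.' pass, move right to (4,1)
Step 2: enter (4,1), '.' pass, move right to (4,2)
Step 3: enter (4,2), '\' deflects right->down, move down to (5,2)
Step 4: enter (5,2), '.' pass, move down to (6,2)
Step 5: enter (6,2), '.' pass, move down to (7,2)
Step 6: at (7,2) — EXIT via bottom edge, pos 2
Path length (cell visits): 5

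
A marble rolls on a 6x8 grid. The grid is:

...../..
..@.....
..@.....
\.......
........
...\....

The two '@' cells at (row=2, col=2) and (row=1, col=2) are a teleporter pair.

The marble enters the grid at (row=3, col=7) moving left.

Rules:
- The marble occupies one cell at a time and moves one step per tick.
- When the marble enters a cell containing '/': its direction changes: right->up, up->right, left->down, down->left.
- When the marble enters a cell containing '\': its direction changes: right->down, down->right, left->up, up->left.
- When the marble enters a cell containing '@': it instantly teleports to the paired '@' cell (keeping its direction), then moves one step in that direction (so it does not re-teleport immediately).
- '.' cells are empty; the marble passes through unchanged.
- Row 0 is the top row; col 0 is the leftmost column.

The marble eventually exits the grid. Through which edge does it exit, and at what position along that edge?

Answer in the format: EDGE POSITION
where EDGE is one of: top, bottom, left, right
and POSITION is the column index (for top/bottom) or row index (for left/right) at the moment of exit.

Answer: top 0

Derivation:
Step 1: enter (3,7), '.' pass, move left to (3,6)
Step 2: enter (3,6), '.' pass, move left to (3,5)
Step 3: enter (3,5), '.' pass, move left to (3,4)
Step 4: enter (3,4), '.' pass, move left to (3,3)
Step 5: enter (3,3), '.' pass, move left to (3,2)
Step 6: enter (3,2), '.' pass, move left to (3,1)
Step 7: enter (3,1), '.' pass, move left to (3,0)
Step 8: enter (3,0), '\' deflects left->up, move up to (2,0)
Step 9: enter (2,0), '.' pass, move up to (1,0)
Step 10: enter (1,0), '.' pass, move up to (0,0)
Step 11: enter (0,0), '.' pass, move up to (-1,0)
Step 12: at (-1,0) — EXIT via top edge, pos 0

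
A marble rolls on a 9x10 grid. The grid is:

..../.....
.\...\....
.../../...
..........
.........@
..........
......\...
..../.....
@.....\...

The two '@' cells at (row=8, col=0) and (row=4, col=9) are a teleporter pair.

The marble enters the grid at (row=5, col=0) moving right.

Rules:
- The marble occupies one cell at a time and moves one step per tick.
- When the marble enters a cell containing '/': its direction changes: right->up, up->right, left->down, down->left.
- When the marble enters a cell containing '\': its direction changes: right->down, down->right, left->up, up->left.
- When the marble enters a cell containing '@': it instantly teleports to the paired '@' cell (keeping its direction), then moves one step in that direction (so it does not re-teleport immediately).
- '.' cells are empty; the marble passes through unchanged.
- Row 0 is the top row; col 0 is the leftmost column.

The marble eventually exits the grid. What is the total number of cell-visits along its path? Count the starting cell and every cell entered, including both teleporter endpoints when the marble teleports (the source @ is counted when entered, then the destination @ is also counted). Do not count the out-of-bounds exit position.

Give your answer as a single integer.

Answer: 10

Derivation:
Step 1: enter (5,0), '.' pass, move right to (5,1)
Step 2: enter (5,1), '.' pass, move right to (5,2)
Step 3: enter (5,2), '.' pass, move right to (5,3)
Step 4: enter (5,3), '.' pass, move right to (5,4)
Step 5: enter (5,4), '.' pass, move right to (5,5)
Step 6: enter (5,5), '.' pass, move right to (5,6)
Step 7: enter (5,6), '.' pass, move right to (5,7)
Step 8: enter (5,7), '.' pass, move right to (5,8)
Step 9: enter (5,8), '.' pass, move right to (5,9)
Step 10: enter (5,9), '.' pass, move right to (5,10)
Step 11: at (5,10) — EXIT via right edge, pos 5
Path length (cell visits): 10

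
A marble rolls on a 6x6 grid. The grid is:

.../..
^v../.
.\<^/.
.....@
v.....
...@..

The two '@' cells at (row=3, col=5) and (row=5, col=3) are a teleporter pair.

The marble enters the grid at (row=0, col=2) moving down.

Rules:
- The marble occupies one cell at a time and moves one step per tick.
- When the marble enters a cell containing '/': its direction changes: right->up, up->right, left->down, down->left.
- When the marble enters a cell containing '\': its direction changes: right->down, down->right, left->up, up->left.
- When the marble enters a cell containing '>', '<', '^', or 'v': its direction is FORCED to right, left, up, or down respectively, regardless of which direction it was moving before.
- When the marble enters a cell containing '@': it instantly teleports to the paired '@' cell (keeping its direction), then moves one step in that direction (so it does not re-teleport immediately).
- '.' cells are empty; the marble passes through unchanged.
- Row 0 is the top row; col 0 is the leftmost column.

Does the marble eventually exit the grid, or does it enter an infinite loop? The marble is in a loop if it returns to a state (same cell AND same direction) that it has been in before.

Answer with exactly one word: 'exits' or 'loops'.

Answer: loops

Derivation:
Step 1: enter (0,2), '.' pass, move down to (1,2)
Step 2: enter (1,2), '.' pass, move down to (2,2)
Step 3: enter (2,2), '<' forces down->left, move left to (2,1)
Step 4: enter (2,1), '\' deflects left->up, move up to (1,1)
Step 5: enter (1,1), 'v' forces up->down, move down to (2,1)
Step 6: enter (2,1), '\' deflects down->right, move right to (2,2)
Step 7: enter (2,2), '<' forces right->left, move left to (2,1)
Step 8: at (2,1) dir=left — LOOP DETECTED (seen before)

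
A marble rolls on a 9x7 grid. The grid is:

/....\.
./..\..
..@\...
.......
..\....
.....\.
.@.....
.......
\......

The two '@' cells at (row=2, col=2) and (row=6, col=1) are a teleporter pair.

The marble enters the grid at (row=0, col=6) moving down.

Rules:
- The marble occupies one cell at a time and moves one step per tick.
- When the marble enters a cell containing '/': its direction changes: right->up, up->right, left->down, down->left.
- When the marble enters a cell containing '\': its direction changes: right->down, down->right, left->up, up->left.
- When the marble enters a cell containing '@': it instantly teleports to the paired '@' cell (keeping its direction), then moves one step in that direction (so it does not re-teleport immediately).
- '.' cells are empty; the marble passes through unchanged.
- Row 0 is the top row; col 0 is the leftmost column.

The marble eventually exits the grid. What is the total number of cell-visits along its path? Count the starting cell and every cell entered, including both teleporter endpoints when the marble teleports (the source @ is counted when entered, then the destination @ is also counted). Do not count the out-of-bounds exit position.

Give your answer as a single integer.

Answer: 9

Derivation:
Step 1: enter (0,6), '.' pass, move down to (1,6)
Step 2: enter (1,6), '.' pass, move down to (2,6)
Step 3: enter (2,6), '.' pass, move down to (3,6)
Step 4: enter (3,6), '.' pass, move down to (4,6)
Step 5: enter (4,6), '.' pass, move down to (5,6)
Step 6: enter (5,6), '.' pass, move down to (6,6)
Step 7: enter (6,6), '.' pass, move down to (7,6)
Step 8: enter (7,6), '.' pass, move down to (8,6)
Step 9: enter (8,6), '.' pass, move down to (9,6)
Step 10: at (9,6) — EXIT via bottom edge, pos 6
Path length (cell visits): 9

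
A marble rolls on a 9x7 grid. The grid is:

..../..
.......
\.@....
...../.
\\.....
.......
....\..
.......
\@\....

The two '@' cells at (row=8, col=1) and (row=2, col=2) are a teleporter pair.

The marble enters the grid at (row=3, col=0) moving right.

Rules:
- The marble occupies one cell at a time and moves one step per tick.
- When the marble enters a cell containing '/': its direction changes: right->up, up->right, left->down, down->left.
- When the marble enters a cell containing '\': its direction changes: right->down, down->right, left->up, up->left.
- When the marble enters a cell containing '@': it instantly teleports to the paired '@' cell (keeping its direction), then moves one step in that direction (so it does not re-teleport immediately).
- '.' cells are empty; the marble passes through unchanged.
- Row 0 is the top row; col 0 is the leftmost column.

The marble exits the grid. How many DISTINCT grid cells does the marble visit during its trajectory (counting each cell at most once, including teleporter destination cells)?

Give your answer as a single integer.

Step 1: enter (3,0), '.' pass, move right to (3,1)
Step 2: enter (3,1), '.' pass, move right to (3,2)
Step 3: enter (3,2), '.' pass, move right to (3,3)
Step 4: enter (3,3), '.' pass, move right to (3,4)
Step 5: enter (3,4), '.' pass, move right to (3,5)
Step 6: enter (3,5), '/' deflects right->up, move up to (2,5)
Step 7: enter (2,5), '.' pass, move up to (1,5)
Step 8: enter (1,5), '.' pass, move up to (0,5)
Step 9: enter (0,5), '.' pass, move up to (-1,5)
Step 10: at (-1,5) — EXIT via top edge, pos 5
Distinct cells visited: 9 (path length 9)

Answer: 9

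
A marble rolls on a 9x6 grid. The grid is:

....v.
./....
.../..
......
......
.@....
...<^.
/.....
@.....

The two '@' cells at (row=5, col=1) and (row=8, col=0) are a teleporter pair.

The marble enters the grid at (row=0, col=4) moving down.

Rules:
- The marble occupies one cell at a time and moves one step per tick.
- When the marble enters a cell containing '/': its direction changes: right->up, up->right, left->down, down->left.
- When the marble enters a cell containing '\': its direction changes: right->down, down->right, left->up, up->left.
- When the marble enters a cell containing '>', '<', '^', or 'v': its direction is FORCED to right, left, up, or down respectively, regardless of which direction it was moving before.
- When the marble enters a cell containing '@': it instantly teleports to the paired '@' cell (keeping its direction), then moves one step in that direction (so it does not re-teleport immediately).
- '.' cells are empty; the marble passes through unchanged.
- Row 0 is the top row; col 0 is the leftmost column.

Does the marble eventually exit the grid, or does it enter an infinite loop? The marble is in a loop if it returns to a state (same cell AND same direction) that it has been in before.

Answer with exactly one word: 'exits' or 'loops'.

Answer: loops

Derivation:
Step 1: enter (0,4), 'v' forces down->down, move down to (1,4)
Step 2: enter (1,4), '.' pass, move down to (2,4)
Step 3: enter (2,4), '.' pass, move down to (3,4)
Step 4: enter (3,4), '.' pass, move down to (4,4)
Step 5: enter (4,4), '.' pass, move down to (5,4)
Step 6: enter (5,4), '.' pass, move down to (6,4)
Step 7: enter (6,4), '^' forces down->up, move up to (5,4)
Step 8: enter (5,4), '.' pass, move up to (4,4)
Step 9: enter (4,4), '.' pass, move up to (3,4)
Step 10: enter (3,4), '.' pass, move up to (2,4)
Step 11: enter (2,4), '.' pass, move up to (1,4)
Step 12: enter (1,4), '.' pass, move up to (0,4)
Step 13: enter (0,4), 'v' forces up->down, move down to (1,4)
Step 14: at (1,4) dir=down — LOOP DETECTED (seen before)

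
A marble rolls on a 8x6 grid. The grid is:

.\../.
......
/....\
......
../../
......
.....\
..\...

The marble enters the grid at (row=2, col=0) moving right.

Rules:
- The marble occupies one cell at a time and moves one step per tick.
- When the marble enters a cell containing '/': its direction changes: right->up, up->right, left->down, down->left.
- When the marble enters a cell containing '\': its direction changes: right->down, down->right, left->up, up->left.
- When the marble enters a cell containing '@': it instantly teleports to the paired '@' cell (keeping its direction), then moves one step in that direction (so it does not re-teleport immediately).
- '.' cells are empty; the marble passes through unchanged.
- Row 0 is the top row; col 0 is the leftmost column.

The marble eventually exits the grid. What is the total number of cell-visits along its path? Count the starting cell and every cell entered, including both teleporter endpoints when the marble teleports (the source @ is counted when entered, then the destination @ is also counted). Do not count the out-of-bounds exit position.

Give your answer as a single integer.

Answer: 3

Derivation:
Step 1: enter (2,0), '/' deflects right->up, move up to (1,0)
Step 2: enter (1,0), '.' pass, move up to (0,0)
Step 3: enter (0,0), '.' pass, move up to (-1,0)
Step 4: at (-1,0) — EXIT via top edge, pos 0
Path length (cell visits): 3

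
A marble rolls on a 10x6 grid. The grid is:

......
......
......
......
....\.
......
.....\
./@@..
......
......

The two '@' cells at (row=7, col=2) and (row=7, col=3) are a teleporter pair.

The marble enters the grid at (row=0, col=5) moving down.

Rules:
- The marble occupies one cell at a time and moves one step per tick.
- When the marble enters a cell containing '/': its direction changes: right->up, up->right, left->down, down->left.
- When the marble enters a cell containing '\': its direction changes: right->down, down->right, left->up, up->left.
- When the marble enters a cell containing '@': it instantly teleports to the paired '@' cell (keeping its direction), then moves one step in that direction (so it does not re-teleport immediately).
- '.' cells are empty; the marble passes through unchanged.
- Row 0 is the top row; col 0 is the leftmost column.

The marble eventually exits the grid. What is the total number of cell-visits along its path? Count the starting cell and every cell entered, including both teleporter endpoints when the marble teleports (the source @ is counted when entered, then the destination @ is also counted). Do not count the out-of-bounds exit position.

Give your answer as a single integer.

Answer: 7

Derivation:
Step 1: enter (0,5), '.' pass, move down to (1,5)
Step 2: enter (1,5), '.' pass, move down to (2,5)
Step 3: enter (2,5), '.' pass, move down to (3,5)
Step 4: enter (3,5), '.' pass, move down to (4,5)
Step 5: enter (4,5), '.' pass, move down to (5,5)
Step 6: enter (5,5), '.' pass, move down to (6,5)
Step 7: enter (6,5), '\' deflects down->right, move right to (6,6)
Step 8: at (6,6) — EXIT via right edge, pos 6
Path length (cell visits): 7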